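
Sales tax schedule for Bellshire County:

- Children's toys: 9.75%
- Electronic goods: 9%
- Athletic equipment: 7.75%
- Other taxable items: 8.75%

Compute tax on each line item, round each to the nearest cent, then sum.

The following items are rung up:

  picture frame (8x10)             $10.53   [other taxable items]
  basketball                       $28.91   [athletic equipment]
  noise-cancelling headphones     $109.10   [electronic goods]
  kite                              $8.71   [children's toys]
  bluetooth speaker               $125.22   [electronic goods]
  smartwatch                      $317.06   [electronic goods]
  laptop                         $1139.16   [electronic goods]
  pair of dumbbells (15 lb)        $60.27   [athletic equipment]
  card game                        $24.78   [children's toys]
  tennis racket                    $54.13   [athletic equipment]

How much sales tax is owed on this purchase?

$167.45

Picture frame (8x10) $10.53: other taxable items → 8.75% → $0.92
Basketball $28.91: athletic equipment → 7.75% → $2.24
Noise-cancelling headphones $109.10: electronic goods → 9% → $9.82
Kite $8.71: children's toys → 9.75% → $0.85
Bluetooth speaker $125.22: electronic goods → 9% → $11.27
Smartwatch $317.06: electronic goods → 9% → $28.54
Laptop $1139.16: electronic goods → 9% → $102.52
Pair of dumbbells (15 lb) $60.27: athletic equipment → 7.75% → $4.67
Card game $24.78: children's toys → 9.75% → $2.42
Tennis racket $54.13: athletic equipment → 7.75% → $4.20
Total tax = $0.92 + $2.24 + $9.82 + $0.85 + $11.27 + $28.54 + $102.52 + $4.67 + $2.42 + $4.20 = $167.45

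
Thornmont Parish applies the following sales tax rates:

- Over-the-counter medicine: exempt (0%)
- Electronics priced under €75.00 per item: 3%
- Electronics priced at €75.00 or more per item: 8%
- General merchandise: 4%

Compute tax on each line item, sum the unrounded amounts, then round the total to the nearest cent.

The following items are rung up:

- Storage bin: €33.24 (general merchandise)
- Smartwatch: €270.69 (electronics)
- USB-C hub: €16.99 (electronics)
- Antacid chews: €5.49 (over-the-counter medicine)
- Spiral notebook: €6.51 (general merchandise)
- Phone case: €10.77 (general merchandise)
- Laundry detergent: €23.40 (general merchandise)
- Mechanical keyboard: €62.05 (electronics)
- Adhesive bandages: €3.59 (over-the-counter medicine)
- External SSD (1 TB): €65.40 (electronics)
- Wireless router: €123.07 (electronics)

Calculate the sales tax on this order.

Storage bin €33.24: general merchandise → 4% → €1.3296
Smartwatch €270.69: electronics, €75.00 or more → 8% → €21.6552
USB-C hub €16.99: electronics, under €75.00 → 3% → €0.5097
Antacid chews €5.49: over-the-counter medicine → 0% → €0.00
Spiral notebook €6.51: general merchandise → 4% → €0.2604
Phone case €10.77: general merchandise → 4% → €0.4308
Laundry detergent €23.40: general merchandise → 4% → €0.936
Mechanical keyboard €62.05: electronics, under €75.00 → 3% → €1.8615
Adhesive bandages €3.59: over-the-counter medicine → 0% → €0.00
External SSD (1 TB) €65.40: electronics, under €75.00 → 3% → €1.962
Wireless router €123.07: electronics, €75.00 or more → 8% → €9.8456
Unrounded tax sum = €38.7908 → €38.79

€38.79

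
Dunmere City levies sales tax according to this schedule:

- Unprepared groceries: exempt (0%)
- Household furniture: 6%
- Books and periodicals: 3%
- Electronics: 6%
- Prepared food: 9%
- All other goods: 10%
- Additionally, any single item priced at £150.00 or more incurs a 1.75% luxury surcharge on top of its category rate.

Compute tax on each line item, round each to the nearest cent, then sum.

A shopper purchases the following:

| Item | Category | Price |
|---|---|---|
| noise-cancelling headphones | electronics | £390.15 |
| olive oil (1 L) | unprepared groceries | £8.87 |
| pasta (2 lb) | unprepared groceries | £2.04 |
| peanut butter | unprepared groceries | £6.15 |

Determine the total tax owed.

£30.24

Noise-cancelling headphones £390.15: electronics → 6% + 1.75% surcharge = 7.75% → £30.24
Olive oil (1 L) £8.87: unprepared groceries → 0% → £0.00
Pasta (2 lb) £2.04: unprepared groceries → 0% → £0.00
Peanut butter £6.15: unprepared groceries → 0% → £0.00
Total tax = £30.24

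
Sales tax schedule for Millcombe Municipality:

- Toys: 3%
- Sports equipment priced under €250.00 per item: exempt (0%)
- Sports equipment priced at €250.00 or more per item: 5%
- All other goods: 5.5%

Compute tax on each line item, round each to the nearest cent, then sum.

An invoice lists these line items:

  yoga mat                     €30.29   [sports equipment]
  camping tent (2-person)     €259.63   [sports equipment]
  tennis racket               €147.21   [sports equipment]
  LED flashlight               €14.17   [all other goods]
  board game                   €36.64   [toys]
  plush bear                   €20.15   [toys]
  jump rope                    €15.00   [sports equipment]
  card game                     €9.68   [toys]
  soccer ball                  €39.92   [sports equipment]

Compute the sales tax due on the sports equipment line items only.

€12.98

Yoga mat €30.29: sports equipment, under €250.00 → 0% → €0.00
Camping tent (2-person) €259.63: sports equipment, €250.00 or more → 5% → €12.98
Tennis racket €147.21: sports equipment, under €250.00 → 0% → €0.00
Jump rope €15.00: sports equipment, under €250.00 → 0% → €0.00
Soccer ball €39.92: sports equipment, under €250.00 → 0% → €0.00
Tax on sports equipment = €0.00 + €12.98 + €0.00 + €0.00 + €0.00 = €12.98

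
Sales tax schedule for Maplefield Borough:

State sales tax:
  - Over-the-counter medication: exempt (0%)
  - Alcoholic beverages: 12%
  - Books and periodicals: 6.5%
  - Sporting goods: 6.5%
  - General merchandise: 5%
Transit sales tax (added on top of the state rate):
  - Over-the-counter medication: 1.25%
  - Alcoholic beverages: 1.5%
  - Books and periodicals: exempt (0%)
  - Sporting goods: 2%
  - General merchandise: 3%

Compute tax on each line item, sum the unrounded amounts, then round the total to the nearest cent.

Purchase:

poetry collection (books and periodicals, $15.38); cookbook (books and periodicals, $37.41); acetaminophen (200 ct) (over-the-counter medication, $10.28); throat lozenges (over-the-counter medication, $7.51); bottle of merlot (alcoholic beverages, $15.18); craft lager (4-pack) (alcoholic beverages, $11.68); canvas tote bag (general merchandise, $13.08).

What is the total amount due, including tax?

$118.85

Poetry collection $15.38: books and periodicals → 6.5% + 0% transit = 6.5% → $0.9997
Cookbook $37.41: books and periodicals → 6.5% + 0% transit = 6.5% → $2.43165
Acetaminophen (200 ct) $10.28: over-the-counter medication → 0% + 1.25% transit = 1.25% → $0.1285
Throat lozenges $7.51: over-the-counter medication → 0% + 1.25% transit = 1.25% → $0.093875
Bottle of merlot $15.18: alcoholic beverages → 12% + 1.5% transit = 13.5% → $2.0493
Craft lager (4-pack) $11.68: alcoholic beverages → 12% + 1.5% transit = 13.5% → $1.5768
Canvas tote bag $13.08: general merchandise → 5% + 3% transit = 8% → $1.0464
Subtotal = $110.52; unrounded tax = $8.326225 → $8.33; total due = $118.85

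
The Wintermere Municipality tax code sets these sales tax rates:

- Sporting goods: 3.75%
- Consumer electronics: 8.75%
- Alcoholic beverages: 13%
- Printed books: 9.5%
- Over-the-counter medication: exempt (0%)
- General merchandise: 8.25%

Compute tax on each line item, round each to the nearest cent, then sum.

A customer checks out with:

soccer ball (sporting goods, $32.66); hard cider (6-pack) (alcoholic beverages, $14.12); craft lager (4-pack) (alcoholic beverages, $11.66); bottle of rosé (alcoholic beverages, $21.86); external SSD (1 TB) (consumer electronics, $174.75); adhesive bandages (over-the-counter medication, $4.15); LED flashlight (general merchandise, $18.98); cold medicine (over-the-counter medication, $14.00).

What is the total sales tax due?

Soccer ball $32.66: sporting goods → 3.75% → $1.22
Hard cider (6-pack) $14.12: alcoholic beverages → 13% → $1.84
Craft lager (4-pack) $11.66: alcoholic beverages → 13% → $1.52
Bottle of rosé $21.86: alcoholic beverages → 13% → $2.84
External SSD (1 TB) $174.75: consumer electronics → 8.75% → $15.29
Adhesive bandages $4.15: over-the-counter medication → 0% → $0.00
LED flashlight $18.98: general merchandise → 8.25% → $1.57
Cold medicine $14.00: over-the-counter medication → 0% → $0.00
Total tax = $1.22 + $1.84 + $1.52 + $2.84 + $15.29 + $1.57 = $24.28

$24.28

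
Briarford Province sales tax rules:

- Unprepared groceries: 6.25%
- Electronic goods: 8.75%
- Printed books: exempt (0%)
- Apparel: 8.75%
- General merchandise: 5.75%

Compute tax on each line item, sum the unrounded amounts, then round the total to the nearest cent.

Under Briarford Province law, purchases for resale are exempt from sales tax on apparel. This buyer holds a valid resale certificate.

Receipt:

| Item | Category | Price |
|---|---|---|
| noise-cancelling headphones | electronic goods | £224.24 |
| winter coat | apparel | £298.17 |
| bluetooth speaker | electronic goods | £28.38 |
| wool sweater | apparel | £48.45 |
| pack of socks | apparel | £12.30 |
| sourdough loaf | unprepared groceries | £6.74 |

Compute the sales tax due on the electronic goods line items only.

Noise-cancelling headphones £224.24: electronic goods → 8.75% → £19.621
Bluetooth speaker £28.38: electronic goods → 8.75% → £2.48325
Tax on electronic goods: unrounded sum = £22.10425 → £22.10

£22.10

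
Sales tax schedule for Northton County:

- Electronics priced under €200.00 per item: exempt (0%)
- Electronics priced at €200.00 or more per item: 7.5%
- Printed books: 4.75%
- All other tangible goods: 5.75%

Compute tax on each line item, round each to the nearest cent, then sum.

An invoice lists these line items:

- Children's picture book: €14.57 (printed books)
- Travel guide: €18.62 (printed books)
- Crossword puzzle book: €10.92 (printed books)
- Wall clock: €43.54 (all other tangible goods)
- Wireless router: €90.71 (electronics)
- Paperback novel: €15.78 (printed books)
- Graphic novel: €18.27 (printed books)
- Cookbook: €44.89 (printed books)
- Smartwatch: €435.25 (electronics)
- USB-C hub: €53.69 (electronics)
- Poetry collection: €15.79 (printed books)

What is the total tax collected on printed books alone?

Children's picture book €14.57: printed books → 4.75% → €0.69
Travel guide €18.62: printed books → 4.75% → €0.88
Crossword puzzle book €10.92: printed books → 4.75% → €0.52
Paperback novel €15.78: printed books → 4.75% → €0.75
Graphic novel €18.27: printed books → 4.75% → €0.87
Cookbook €44.89: printed books → 4.75% → €2.13
Poetry collection €15.79: printed books → 4.75% → €0.75
Tax on printed books = €0.69 + €0.88 + €0.52 + €0.75 + €0.87 + €2.13 + €0.75 = €6.59

€6.59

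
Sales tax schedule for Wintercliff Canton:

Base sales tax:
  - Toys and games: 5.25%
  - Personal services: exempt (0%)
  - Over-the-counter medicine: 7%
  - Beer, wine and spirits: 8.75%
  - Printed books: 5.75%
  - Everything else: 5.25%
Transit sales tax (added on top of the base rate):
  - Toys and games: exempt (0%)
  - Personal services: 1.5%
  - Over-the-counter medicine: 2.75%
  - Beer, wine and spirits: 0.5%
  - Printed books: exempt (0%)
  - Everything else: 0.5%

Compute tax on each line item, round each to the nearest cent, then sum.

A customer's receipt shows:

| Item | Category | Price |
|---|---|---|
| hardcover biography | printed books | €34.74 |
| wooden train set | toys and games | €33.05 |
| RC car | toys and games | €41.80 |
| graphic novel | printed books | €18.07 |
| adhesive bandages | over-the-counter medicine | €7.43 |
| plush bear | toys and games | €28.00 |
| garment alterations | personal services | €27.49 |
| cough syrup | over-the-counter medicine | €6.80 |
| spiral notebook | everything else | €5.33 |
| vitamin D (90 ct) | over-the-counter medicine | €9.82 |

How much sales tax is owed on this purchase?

Hardcover biography €34.74: printed books → 5.75% + 0% transit = 5.75% → €2.00
Wooden train set €33.05: toys and games → 5.25% + 0% transit = 5.25% → €1.74
RC car €41.80: toys and games → 5.25% + 0% transit = 5.25% → €2.19
Graphic novel €18.07: printed books → 5.75% + 0% transit = 5.75% → €1.04
Adhesive bandages €7.43: over-the-counter medicine → 7% + 2.75% transit = 9.75% → €0.72
Plush bear €28.00: toys and games → 5.25% + 0% transit = 5.25% → €1.47
Garment alterations €27.49: personal services → 0% + 1.5% transit = 1.5% → €0.41
Cough syrup €6.80: over-the-counter medicine → 7% + 2.75% transit = 9.75% → €0.66
Spiral notebook €5.33: everything else → 5.25% + 0.5% transit = 5.75% → €0.31
Vitamin D (90 ct) €9.82: over-the-counter medicine → 7% + 2.75% transit = 9.75% → €0.96
Total tax = €2.00 + €1.74 + €2.19 + €1.04 + €0.72 + €1.47 + €0.41 + €0.66 + €0.31 + €0.96 = €11.50

€11.50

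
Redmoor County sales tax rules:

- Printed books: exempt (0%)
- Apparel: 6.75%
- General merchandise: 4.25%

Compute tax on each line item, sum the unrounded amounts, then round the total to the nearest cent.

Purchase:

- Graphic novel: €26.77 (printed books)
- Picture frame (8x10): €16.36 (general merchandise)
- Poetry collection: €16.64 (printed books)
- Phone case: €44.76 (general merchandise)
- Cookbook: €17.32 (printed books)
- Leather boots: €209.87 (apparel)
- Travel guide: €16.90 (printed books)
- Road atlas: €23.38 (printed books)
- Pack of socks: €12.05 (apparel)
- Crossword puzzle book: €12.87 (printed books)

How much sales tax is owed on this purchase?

Graphic novel €26.77: printed books → 0% → €0.00
Picture frame (8x10) €16.36: general merchandise → 4.25% → €0.6953
Poetry collection €16.64: printed books → 0% → €0.00
Phone case €44.76: general merchandise → 4.25% → €1.9023
Cookbook €17.32: printed books → 0% → €0.00
Leather boots €209.87: apparel → 6.75% → €14.166225
Travel guide €16.90: printed books → 0% → €0.00
Road atlas €23.38: printed books → 0% → €0.00
Pack of socks €12.05: apparel → 6.75% → €0.813375
Crossword puzzle book €12.87: printed books → 0% → €0.00
Unrounded tax sum = €17.5772 → €17.58

€17.58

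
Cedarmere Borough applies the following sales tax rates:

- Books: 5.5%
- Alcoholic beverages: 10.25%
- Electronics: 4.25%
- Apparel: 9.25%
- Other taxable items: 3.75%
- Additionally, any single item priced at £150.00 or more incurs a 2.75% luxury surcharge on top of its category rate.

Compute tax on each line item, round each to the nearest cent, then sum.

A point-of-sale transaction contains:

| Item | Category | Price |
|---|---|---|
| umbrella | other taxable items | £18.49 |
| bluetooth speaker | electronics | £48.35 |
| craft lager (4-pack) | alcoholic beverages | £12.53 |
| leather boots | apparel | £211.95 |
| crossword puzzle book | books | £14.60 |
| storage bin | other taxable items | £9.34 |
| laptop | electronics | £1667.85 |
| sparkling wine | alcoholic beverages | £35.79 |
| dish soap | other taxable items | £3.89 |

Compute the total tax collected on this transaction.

£151.17

Umbrella £18.49: other taxable items → 3.75% → £0.69
Bluetooth speaker £48.35: electronics → 4.25% → £2.05
Craft lager (4-pack) £12.53: alcoholic beverages → 10.25% → £1.28
Leather boots £211.95: apparel → 9.25% + 2.75% surcharge = 12% → £25.43
Crossword puzzle book £14.60: books → 5.5% → £0.80
Storage bin £9.34: other taxable items → 3.75% → £0.35
Laptop £1667.85: electronics → 4.25% + 2.75% surcharge = 7% → £116.75
Sparkling wine £35.79: alcoholic beverages → 10.25% → £3.67
Dish soap £3.89: other taxable items → 3.75% → £0.15
Total tax = £0.69 + £2.05 + £1.28 + £25.43 + £0.80 + £0.35 + £116.75 + £3.67 + £0.15 = £151.17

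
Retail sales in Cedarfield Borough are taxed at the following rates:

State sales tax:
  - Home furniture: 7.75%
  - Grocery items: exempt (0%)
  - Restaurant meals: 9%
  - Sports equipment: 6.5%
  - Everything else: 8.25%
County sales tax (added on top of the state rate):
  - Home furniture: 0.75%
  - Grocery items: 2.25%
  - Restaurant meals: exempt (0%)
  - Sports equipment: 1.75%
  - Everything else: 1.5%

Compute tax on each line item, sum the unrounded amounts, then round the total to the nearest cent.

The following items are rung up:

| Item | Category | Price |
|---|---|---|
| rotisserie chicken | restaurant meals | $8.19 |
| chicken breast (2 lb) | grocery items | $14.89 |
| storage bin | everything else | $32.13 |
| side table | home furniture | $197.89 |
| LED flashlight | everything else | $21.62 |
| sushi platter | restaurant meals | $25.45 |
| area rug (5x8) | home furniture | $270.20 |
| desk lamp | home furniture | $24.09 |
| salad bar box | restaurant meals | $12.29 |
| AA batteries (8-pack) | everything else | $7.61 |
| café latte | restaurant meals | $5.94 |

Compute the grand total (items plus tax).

Rotisserie chicken $8.19: restaurant meals → 9% + 0% county = 9% → $0.7371
Chicken breast (2 lb) $14.89: grocery items → 0% + 2.25% county = 2.25% → $0.335025
Storage bin $32.13: everything else → 8.25% + 1.5% county = 9.75% → $3.132675
Side table $197.89: home furniture → 7.75% + 0.75% county = 8.5% → $16.82065
LED flashlight $21.62: everything else → 8.25% + 1.5% county = 9.75% → $2.10795
Sushi platter $25.45: restaurant meals → 9% + 0% county = 9% → $2.2905
Area rug (5x8) $270.20: home furniture → 7.75% + 0.75% county = 8.5% → $22.967
Desk lamp $24.09: home furniture → 7.75% + 0.75% county = 8.5% → $2.04765
Salad bar box $12.29: restaurant meals → 9% + 0% county = 9% → $1.1061
AA batteries (8-pack) $7.61: everything else → 8.25% + 1.5% county = 9.75% → $0.741975
Café latte $5.94: restaurant meals → 9% + 0% county = 9% → $0.5346
Subtotal = $620.30; unrounded tax = $52.821225 → $52.82; total due = $673.12

$673.12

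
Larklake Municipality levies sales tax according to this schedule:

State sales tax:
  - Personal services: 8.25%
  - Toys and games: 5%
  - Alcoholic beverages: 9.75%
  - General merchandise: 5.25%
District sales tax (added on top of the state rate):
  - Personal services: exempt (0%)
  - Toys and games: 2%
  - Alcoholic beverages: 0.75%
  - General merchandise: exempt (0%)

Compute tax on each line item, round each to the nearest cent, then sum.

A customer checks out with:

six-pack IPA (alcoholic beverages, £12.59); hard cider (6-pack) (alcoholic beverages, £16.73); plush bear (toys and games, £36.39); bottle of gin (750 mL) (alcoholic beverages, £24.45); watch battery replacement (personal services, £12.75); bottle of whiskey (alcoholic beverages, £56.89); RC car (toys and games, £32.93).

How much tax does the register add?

Six-pack IPA £12.59: alcoholic beverages → 9.75% + 0.75% district = 10.5% → £1.32
Hard cider (6-pack) £16.73: alcoholic beverages → 9.75% + 0.75% district = 10.5% → £1.76
Plush bear £36.39: toys and games → 5% + 2% district = 7% → £2.55
Bottle of gin (750 mL) £24.45: alcoholic beverages → 9.75% + 0.75% district = 10.5% → £2.57
Watch battery replacement £12.75: personal services → 8.25% + 0% district = 8.25% → £1.05
Bottle of whiskey £56.89: alcoholic beverages → 9.75% + 0.75% district = 10.5% → £5.97
RC car £32.93: toys and games → 5% + 2% district = 7% → £2.31
Total tax = £1.32 + £1.76 + £2.55 + £2.57 + £1.05 + £5.97 + £2.31 = £17.53

£17.53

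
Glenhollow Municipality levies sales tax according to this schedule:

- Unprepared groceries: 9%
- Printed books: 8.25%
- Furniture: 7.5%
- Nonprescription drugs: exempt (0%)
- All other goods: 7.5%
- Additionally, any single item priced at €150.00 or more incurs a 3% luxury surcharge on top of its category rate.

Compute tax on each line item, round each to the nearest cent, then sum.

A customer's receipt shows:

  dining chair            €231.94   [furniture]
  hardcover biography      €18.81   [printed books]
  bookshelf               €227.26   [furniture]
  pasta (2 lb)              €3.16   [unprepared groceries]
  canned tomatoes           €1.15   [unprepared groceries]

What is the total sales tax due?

Dining chair €231.94: furniture → 7.5% + 3% surcharge = 10.5% → €24.35
Hardcover biography €18.81: printed books → 8.25% → €1.55
Bookshelf €227.26: furniture → 7.5% + 3% surcharge = 10.5% → €23.86
Pasta (2 lb) €3.16: unprepared groceries → 9% → €0.28
Canned tomatoes €1.15: unprepared groceries → 9% → €0.10
Total tax = €24.35 + €1.55 + €23.86 + €0.28 + €0.10 = €50.14

€50.14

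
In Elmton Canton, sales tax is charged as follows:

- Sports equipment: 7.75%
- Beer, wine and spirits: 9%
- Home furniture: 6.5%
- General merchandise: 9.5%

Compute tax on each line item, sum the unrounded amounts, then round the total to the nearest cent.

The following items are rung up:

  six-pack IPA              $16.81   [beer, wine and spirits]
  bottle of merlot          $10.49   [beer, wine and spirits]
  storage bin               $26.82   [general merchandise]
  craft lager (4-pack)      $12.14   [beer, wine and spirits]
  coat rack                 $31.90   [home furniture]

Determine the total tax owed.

Six-pack IPA $16.81: beer, wine and spirits → 9% → $1.5129
Bottle of merlot $10.49: beer, wine and spirits → 9% → $0.9441
Storage bin $26.82: general merchandise → 9.5% → $2.5479
Craft lager (4-pack) $12.14: beer, wine and spirits → 9% → $1.0926
Coat rack $31.90: home furniture → 6.5% → $2.0735
Unrounded tax sum = $8.171 → $8.17

$8.17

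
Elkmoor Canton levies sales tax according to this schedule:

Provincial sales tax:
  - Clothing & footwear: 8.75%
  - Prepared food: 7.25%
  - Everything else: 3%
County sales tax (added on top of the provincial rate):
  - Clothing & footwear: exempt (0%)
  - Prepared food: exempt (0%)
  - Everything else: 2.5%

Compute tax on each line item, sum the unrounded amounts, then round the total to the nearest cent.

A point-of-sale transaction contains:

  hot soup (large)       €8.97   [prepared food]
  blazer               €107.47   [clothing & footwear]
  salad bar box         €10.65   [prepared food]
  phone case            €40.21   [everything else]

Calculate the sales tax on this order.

€13.04

Hot soup (large) €8.97: prepared food → 7.25% + 0% county = 7.25% → €0.650325
Blazer €107.47: clothing & footwear → 8.75% + 0% county = 8.75% → €9.403625
Salad bar box €10.65: prepared food → 7.25% + 0% county = 7.25% → €0.772125
Phone case €40.21: everything else → 3% + 2.5% county = 5.5% → €2.21155
Unrounded tax sum = €13.037625 → €13.04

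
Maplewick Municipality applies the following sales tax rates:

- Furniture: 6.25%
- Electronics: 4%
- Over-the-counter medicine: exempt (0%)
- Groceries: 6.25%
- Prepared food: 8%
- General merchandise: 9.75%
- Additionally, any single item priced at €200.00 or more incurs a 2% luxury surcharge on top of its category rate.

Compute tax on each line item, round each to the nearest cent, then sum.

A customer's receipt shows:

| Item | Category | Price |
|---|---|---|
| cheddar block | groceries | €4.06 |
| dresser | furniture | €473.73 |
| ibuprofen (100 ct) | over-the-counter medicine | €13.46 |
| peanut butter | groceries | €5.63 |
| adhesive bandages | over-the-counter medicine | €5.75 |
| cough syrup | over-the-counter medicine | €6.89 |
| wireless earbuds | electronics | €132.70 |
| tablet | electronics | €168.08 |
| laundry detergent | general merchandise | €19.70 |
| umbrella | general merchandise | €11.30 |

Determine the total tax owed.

€54.73

Cheddar block €4.06: groceries → 6.25% → €0.25
Dresser €473.73: furniture → 6.25% + 2% surcharge = 8.25% → €39.08
Ibuprofen (100 ct) €13.46: over-the-counter medicine → 0% → €0.00
Peanut butter €5.63: groceries → 6.25% → €0.35
Adhesive bandages €5.75: over-the-counter medicine → 0% → €0.00
Cough syrup €6.89: over-the-counter medicine → 0% → €0.00
Wireless earbuds €132.70: electronics → 4% → €5.31
Tablet €168.08: electronics → 4% → €6.72
Laundry detergent €19.70: general merchandise → 9.75% → €1.92
Umbrella €11.30: general merchandise → 9.75% → €1.10
Total tax = €0.25 + €39.08 + €0.35 + €5.31 + €6.72 + €1.92 + €1.10 = €54.73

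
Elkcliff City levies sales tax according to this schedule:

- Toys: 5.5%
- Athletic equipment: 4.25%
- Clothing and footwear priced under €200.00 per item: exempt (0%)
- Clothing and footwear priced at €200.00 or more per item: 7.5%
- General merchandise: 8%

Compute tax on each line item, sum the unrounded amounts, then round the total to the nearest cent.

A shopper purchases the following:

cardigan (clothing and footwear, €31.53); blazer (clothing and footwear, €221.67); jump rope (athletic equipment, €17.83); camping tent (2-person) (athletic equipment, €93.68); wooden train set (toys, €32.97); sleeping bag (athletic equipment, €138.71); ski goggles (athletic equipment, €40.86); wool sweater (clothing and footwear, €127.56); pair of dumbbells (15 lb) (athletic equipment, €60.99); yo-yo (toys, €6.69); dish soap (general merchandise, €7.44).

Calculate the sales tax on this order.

€34.36

Cardigan €31.53: clothing and footwear, under €200.00 → 0% → €0.00
Blazer €221.67: clothing and footwear, €200.00 or more → 7.5% → €16.62525
Jump rope €17.83: athletic equipment → 4.25% → €0.757775
Camping tent (2-person) €93.68: athletic equipment → 4.25% → €3.9814
Wooden train set €32.97: toys → 5.5% → €1.81335
Sleeping bag €138.71: athletic equipment → 4.25% → €5.895175
Ski goggles €40.86: athletic equipment → 4.25% → €1.73655
Wool sweater €127.56: clothing and footwear, under €200.00 → 0% → €0.00
Pair of dumbbells (15 lb) €60.99: athletic equipment → 4.25% → €2.592075
Yo-yo €6.69: toys → 5.5% → €0.36795
Dish soap €7.44: general merchandise → 8% → €0.5952
Unrounded tax sum = €34.364725 → €34.36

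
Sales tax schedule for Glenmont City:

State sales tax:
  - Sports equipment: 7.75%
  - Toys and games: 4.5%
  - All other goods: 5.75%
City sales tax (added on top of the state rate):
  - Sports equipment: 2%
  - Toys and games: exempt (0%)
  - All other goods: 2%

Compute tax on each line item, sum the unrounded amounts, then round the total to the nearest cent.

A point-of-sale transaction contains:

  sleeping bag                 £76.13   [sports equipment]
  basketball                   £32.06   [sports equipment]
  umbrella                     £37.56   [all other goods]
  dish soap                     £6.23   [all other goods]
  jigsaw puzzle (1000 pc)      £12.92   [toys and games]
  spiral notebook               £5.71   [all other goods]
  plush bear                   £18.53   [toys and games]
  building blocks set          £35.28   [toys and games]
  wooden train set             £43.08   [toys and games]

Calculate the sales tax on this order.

£19.33

Sleeping bag £76.13: sports equipment → 7.75% + 2% city = 9.75% → £7.422675
Basketball £32.06: sports equipment → 7.75% + 2% city = 9.75% → £3.12585
Umbrella £37.56: all other goods → 5.75% + 2% city = 7.75% → £2.9109
Dish soap £6.23: all other goods → 5.75% + 2% city = 7.75% → £0.482825
Jigsaw puzzle (1000 pc) £12.92: toys and games → 4.5% + 0% city = 4.5% → £0.5814
Spiral notebook £5.71: all other goods → 5.75% + 2% city = 7.75% → £0.442525
Plush bear £18.53: toys and games → 4.5% + 0% city = 4.5% → £0.83385
Building blocks set £35.28: toys and games → 4.5% + 0% city = 4.5% → £1.5876
Wooden train set £43.08: toys and games → 4.5% + 0% city = 4.5% → £1.9386
Unrounded tax sum = £19.326225 → £19.33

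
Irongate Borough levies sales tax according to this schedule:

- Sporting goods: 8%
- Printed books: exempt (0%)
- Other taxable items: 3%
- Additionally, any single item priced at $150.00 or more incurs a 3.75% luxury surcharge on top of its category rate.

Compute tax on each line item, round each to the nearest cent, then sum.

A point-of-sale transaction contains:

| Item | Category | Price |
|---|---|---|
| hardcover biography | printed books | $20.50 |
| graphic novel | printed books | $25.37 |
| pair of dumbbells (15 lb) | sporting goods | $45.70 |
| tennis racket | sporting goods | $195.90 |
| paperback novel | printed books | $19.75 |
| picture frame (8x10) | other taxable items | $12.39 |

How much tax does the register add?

$27.05

Hardcover biography $20.50: printed books → 0% → $0.00
Graphic novel $25.37: printed books → 0% → $0.00
Pair of dumbbells (15 lb) $45.70: sporting goods → 8% → $3.66
Tennis racket $195.90: sporting goods → 8% + 3.75% surcharge = 11.75% → $23.02
Paperback novel $19.75: printed books → 0% → $0.00
Picture frame (8x10) $12.39: other taxable items → 3% → $0.37
Total tax = $3.66 + $23.02 + $0.37 = $27.05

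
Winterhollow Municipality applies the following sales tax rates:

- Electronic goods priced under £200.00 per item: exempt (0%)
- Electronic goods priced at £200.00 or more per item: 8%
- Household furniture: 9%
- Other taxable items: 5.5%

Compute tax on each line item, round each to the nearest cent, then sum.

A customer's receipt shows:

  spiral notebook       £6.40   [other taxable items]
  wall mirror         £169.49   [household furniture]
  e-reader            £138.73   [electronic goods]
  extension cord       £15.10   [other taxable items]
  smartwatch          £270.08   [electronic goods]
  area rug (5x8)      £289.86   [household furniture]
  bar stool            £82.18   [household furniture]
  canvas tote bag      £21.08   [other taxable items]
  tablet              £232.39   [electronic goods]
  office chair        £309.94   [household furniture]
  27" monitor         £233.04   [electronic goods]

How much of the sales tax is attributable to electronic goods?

£58.84

E-reader £138.73: electronic goods, under £200.00 → 0% → £0.00
Smartwatch £270.08: electronic goods, £200.00 or more → 8% → £21.61
Tablet £232.39: electronic goods, £200.00 or more → 8% → £18.59
27" monitor £233.04: electronic goods, £200.00 or more → 8% → £18.64
Tax on electronic goods = £0.00 + £21.61 + £18.59 + £18.64 = £58.84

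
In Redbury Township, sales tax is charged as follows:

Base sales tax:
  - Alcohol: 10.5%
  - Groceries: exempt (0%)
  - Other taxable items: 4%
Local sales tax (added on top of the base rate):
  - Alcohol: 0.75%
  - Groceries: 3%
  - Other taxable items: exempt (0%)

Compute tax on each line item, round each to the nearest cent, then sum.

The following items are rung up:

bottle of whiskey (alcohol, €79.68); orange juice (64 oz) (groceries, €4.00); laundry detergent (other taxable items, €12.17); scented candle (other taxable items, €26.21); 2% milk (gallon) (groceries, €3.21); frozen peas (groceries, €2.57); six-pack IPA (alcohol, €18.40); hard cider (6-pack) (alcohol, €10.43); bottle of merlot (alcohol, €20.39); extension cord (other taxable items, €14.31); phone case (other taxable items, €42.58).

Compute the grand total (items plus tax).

Bottle of whiskey €79.68: alcohol → 10.5% + 0.75% local = 11.25% → €8.96
Orange juice (64 oz) €4.00: groceries → 0% + 3% local = 3% → €0.12
Laundry detergent €12.17: other taxable items → 4% + 0% local = 4% → €0.49
Scented candle €26.21: other taxable items → 4% + 0% local = 4% → €1.05
2% milk (gallon) €3.21: groceries → 0% + 3% local = 3% → €0.10
Frozen peas €2.57: groceries → 0% + 3% local = 3% → €0.08
Six-pack IPA €18.40: alcohol → 10.5% + 0.75% local = 11.25% → €2.07
Hard cider (6-pack) €10.43: alcohol → 10.5% + 0.75% local = 11.25% → €1.17
Bottle of merlot €20.39: alcohol → 10.5% + 0.75% local = 11.25% → €2.29
Extension cord €14.31: other taxable items → 4% + 0% local = 4% → €0.57
Phone case €42.58: other taxable items → 4% + 0% local = 4% → €1.70
Subtotal = €233.95; tax = €18.60; total due = €252.55

€252.55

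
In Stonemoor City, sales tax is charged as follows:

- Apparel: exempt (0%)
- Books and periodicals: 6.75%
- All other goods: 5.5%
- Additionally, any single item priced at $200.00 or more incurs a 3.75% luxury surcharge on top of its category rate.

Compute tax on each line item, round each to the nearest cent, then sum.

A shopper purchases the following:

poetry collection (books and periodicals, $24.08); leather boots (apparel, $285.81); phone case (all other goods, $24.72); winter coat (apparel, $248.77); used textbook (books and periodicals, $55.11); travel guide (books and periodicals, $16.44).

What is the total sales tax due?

$27.87

Poetry collection $24.08: books and periodicals → 6.75% → $1.63
Leather boots $285.81: apparel → 0% + 3.75% surcharge = 3.75% → $10.72
Phone case $24.72: all other goods → 5.5% → $1.36
Winter coat $248.77: apparel → 0% + 3.75% surcharge = 3.75% → $9.33
Used textbook $55.11: books and periodicals → 6.75% → $3.72
Travel guide $16.44: books and periodicals → 6.75% → $1.11
Total tax = $1.63 + $10.72 + $1.36 + $9.33 + $3.72 + $1.11 = $27.87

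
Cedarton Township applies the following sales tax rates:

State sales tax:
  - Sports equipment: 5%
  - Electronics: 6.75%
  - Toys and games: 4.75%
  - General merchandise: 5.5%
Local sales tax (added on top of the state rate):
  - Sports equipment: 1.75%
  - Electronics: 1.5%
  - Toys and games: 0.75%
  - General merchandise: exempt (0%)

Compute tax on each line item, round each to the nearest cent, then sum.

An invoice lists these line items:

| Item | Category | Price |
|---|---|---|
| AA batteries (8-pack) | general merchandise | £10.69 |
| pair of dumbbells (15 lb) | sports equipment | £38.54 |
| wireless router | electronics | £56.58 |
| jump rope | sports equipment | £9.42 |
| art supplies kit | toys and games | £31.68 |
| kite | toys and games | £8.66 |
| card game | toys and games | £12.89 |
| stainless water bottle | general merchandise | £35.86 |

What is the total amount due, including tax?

AA batteries (8-pack) £10.69: general merchandise → 5.5% + 0% local = 5.5% → £0.59
Pair of dumbbells (15 lb) £38.54: sports equipment → 5% + 1.75% local = 6.75% → £2.60
Wireless router £56.58: electronics → 6.75% + 1.5% local = 8.25% → £4.67
Jump rope £9.42: sports equipment → 5% + 1.75% local = 6.75% → £0.64
Art supplies kit £31.68: toys and games → 4.75% + 0.75% local = 5.5% → £1.74
Kite £8.66: toys and games → 4.75% + 0.75% local = 5.5% → £0.48
Card game £12.89: toys and games → 4.75% + 0.75% local = 5.5% → £0.71
Stainless water bottle £35.86: general merchandise → 5.5% + 0% local = 5.5% → £1.97
Subtotal = £204.32; tax = £13.40; total due = £217.72

£217.72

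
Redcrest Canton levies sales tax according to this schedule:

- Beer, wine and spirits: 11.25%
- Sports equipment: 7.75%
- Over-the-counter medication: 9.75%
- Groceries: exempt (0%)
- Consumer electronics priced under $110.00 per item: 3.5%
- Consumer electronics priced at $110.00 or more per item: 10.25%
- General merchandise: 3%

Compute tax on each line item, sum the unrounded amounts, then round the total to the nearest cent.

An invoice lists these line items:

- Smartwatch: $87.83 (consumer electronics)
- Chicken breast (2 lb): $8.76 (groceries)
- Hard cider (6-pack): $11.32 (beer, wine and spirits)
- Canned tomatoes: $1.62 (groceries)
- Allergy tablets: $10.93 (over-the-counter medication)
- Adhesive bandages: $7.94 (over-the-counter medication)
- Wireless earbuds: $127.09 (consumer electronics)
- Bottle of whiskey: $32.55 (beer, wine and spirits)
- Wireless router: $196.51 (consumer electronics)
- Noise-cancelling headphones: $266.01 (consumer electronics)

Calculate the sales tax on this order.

$70.28

Smartwatch $87.83: consumer electronics, under $110.00 → 3.5% → $3.07405
Chicken breast (2 lb) $8.76: groceries → 0% → $0.00
Hard cider (6-pack) $11.32: beer, wine and spirits → 11.25% → $1.2735
Canned tomatoes $1.62: groceries → 0% → $0.00
Allergy tablets $10.93: over-the-counter medication → 9.75% → $1.065675
Adhesive bandages $7.94: over-the-counter medication → 9.75% → $0.77415
Wireless earbuds $127.09: consumer electronics, $110.00 or more → 10.25% → $13.026725
Bottle of whiskey $32.55: beer, wine and spirits → 11.25% → $3.661875
Wireless router $196.51: consumer electronics, $110.00 or more → 10.25% → $20.142275
Noise-cancelling headphones $266.01: consumer electronics, $110.00 or more → 10.25% → $27.266025
Unrounded tax sum = $70.284275 → $70.28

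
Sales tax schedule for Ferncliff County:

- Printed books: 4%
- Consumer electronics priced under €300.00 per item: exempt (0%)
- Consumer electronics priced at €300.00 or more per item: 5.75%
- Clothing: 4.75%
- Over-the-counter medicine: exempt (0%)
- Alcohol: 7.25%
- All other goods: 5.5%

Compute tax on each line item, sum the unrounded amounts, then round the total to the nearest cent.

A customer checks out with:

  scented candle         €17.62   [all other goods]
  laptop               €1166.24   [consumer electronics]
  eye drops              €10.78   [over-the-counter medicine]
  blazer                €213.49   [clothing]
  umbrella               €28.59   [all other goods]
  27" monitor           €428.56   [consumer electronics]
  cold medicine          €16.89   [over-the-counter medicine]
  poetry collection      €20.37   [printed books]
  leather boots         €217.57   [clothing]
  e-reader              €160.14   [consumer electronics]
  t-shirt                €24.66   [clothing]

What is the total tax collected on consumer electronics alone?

Laptop €1166.24: consumer electronics, €300.00 or more → 5.75% → €67.0588
27" monitor €428.56: consumer electronics, €300.00 or more → 5.75% → €24.6422
E-reader €160.14: consumer electronics, under €300.00 → 0% → €0.00
Tax on consumer electronics: unrounded sum = €91.701 → €91.70

€91.70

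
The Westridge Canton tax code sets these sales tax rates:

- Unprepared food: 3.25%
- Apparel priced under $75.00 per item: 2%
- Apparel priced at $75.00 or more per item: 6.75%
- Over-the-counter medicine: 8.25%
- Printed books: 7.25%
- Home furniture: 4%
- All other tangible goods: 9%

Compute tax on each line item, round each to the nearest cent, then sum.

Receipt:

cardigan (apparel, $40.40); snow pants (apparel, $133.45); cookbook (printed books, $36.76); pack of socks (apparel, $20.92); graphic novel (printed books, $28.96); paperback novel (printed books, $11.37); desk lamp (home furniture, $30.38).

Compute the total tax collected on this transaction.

$17.05

Cardigan $40.40: apparel, under $75.00 → 2% → $0.81
Snow pants $133.45: apparel, $75.00 or more → 6.75% → $9.01
Cookbook $36.76: printed books → 7.25% → $2.67
Pack of socks $20.92: apparel, under $75.00 → 2% → $0.42
Graphic novel $28.96: printed books → 7.25% → $2.10
Paperback novel $11.37: printed books → 7.25% → $0.82
Desk lamp $30.38: home furniture → 4% → $1.22
Total tax = $0.81 + $9.01 + $2.67 + $0.42 + $2.10 + $0.82 + $1.22 = $17.05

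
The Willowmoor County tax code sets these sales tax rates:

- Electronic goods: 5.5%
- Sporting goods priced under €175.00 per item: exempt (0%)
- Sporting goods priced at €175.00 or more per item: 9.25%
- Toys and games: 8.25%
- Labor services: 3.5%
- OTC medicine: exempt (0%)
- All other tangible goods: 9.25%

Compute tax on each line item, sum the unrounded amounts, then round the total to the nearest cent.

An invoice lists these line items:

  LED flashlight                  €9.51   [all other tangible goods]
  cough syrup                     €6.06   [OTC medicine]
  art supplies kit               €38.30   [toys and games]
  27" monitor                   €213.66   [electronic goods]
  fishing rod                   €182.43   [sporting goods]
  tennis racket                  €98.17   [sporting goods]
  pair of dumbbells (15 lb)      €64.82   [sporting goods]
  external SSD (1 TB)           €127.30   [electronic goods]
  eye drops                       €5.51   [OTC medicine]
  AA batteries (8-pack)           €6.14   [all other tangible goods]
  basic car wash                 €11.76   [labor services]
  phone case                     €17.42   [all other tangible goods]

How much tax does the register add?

€42.26

LED flashlight €9.51: all other tangible goods → 9.25% → €0.879675
Cough syrup €6.06: OTC medicine → 0% → €0.00
Art supplies kit €38.30: toys and games → 8.25% → €3.15975
27" monitor €213.66: electronic goods → 5.5% → €11.7513
Fishing rod €182.43: sporting goods, €175.00 or more → 9.25% → €16.874775
Tennis racket €98.17: sporting goods, under €175.00 → 0% → €0.00
Pair of dumbbells (15 lb) €64.82: sporting goods, under €175.00 → 0% → €0.00
External SSD (1 TB) €127.30: electronic goods → 5.5% → €7.0015
Eye drops €5.51: OTC medicine → 0% → €0.00
AA batteries (8-pack) €6.14: all other tangible goods → 9.25% → €0.56795
Basic car wash €11.76: labor services → 3.5% → €0.4116
Phone case €17.42: all other tangible goods → 9.25% → €1.61135
Unrounded tax sum = €42.2579 → €42.26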